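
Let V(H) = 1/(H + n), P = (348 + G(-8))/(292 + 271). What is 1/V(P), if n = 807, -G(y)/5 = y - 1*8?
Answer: 454769/563 ≈ 807.76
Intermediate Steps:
G(y) = 40 - 5*y (G(y) = -5*(y - 1*8) = -5*(y - 8) = -5*(-8 + y) = 40 - 5*y)
P = 428/563 (P = (348 + (40 - 5*(-8)))/(292 + 271) = (348 + (40 + 40))/563 = (348 + 80)*(1/563) = 428*(1/563) = 428/563 ≈ 0.76021)
V(H) = 1/(807 + H) (V(H) = 1/(H + 807) = 1/(807 + H))
1/V(P) = 1/(1/(807 + 428/563)) = 1/(1/(454769/563)) = 1/(563/454769) = 454769/563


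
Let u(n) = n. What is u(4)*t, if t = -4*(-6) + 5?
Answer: 116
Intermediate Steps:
t = 29 (t = 24 + 5 = 29)
u(4)*t = 4*29 = 116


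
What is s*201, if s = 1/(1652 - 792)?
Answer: 201/860 ≈ 0.23372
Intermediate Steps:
s = 1/860 ≈ 0.0011628
s*201 = (1/860)*201 = 201/860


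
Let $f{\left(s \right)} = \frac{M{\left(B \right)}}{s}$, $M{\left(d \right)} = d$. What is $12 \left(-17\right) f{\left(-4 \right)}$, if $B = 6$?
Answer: $306$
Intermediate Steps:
$f{\left(s \right)} = \frac{6}{s}$
$12 \left(-17\right) f{\left(-4 \right)} = 12 \left(-17\right) \frac{6}{-4} = - 204 \cdot 6 \left(- \frac{1}{4}\right) = \left(-204\right) \left(- \frac{3}{2}\right) = 306$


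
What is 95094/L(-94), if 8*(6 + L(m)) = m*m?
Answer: 190188/2197 ≈ 86.567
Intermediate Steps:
L(m) = -6 + m²/8 (L(m) = -6 + (m*m)/8 = -6 + m²/8)
95094/L(-94) = 95094/(-6 + (⅛)*(-94)²) = 95094/(-6 + (⅛)*8836) = 95094/(-6 + 2209/2) = 95094/(2197/2) = 95094*(2/2197) = 190188/2197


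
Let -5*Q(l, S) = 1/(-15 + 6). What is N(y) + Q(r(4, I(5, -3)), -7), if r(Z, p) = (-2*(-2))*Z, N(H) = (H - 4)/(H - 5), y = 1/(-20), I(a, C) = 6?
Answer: 3746/4545 ≈ 0.82420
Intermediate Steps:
y = -1/20 ≈ -0.050000
N(H) = (-4 + H)/(-5 + H)
r(Z, p) = 4*Z
Q(l, S) = 1/45 (Q(l, S) = -1/(5*(-15 + 6)) = -⅕/(-9) = -⅕*(-⅑) = 1/45)
N(y) + Q(r(4, I(5, -3)), -7) = (-4 - 1/20)/(-5 - 1/20) + 1/45 = -81/20/(-101/20) + 1/45 = -20/101*(-81/20) + 1/45 = 81/101 + 1/45 = 3746/4545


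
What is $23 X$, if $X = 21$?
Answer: $483$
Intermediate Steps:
$23 X = 23 \cdot 21 = 483$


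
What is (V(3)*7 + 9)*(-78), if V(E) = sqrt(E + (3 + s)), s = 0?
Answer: -702 - 546*sqrt(6) ≈ -2039.4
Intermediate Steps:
V(E) = sqrt(3 + E) (V(E) = sqrt(E + (3 + 0)) = sqrt(E + 3) = sqrt(3 + E))
(V(3)*7 + 9)*(-78) = (sqrt(3 + 3)*7 + 9)*(-78) = (sqrt(6)*7 + 9)*(-78) = (7*sqrt(6) + 9)*(-78) = (9 + 7*sqrt(6))*(-78) = -702 - 546*sqrt(6)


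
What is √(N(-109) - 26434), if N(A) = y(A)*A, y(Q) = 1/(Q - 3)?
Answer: I*√20723493/28 ≈ 162.58*I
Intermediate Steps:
y(Q) = 1/(-3 + Q)
N(A) = A/(-3 + A)
√(N(-109) - 26434) = √(-109/(-3 - 109) - 26434) = √(-109/(-112) - 26434) = √(-109*(-1/112) - 26434) = √(109/112 - 26434) = √(-2960499/112) = I*√20723493/28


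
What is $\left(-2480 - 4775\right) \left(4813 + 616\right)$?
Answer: $-39387395$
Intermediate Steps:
$\left(-2480 - 4775\right) \left(4813 + 616\right) = \left(-7255\right) 5429 = -39387395$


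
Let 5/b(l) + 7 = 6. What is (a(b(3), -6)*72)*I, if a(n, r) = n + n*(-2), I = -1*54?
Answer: -19440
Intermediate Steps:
I = -54
b(l) = -5 (b(l) = 5/(-7 + 6) = 5/(-1) = 5*(-1) = -5)
a(n, r) = -n (a(n, r) = n - 2*n = -n)
(a(b(3), -6)*72)*I = (-1*(-5)*72)*(-54) = (5*72)*(-54) = 360*(-54) = -19440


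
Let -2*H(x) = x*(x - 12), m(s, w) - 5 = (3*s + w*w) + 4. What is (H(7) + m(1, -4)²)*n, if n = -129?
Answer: -206787/2 ≈ -1.0339e+5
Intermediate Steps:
m(s, w) = 9 + w² + 3*s (m(s, w) = 5 + ((3*s + w*w) + 4) = 5 + ((3*s + w²) + 4) = 5 + ((w² + 3*s) + 4) = 5 + (4 + w² + 3*s) = 9 + w² + 3*s)
H(x) = -x*(-12 + x)/2 (H(x) = -x*(x - 12)/2 = -x*(-12 + x)/2)
(H(7) + m(1, -4)²)*n = ((½)*7*(12 - 1*7) + (9 + (-4)² + 3*1)²)*(-129) = ((½)*7*(12 - 7) + (9 + 16 + 3)²)*(-129) = ((½)*7*5 + 28²)*(-129) = (35/2 + 784)*(-129) = (1603/2)*(-129) = -206787/2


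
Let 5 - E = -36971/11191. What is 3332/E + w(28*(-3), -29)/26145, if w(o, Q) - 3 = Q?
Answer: 487451557832/1214775135 ≈ 401.27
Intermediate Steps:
w(o, Q) = 3 + Q
E = 92926/11191 (E = 5 - (-36971)/11191 = 5 - 1*(-36971/11191) = 5 + 36971/11191 = 92926/11191 ≈ 8.3036)
3332/E + w(28*(-3), -29)/26145 = 3332/(92926/11191) + (3 - 29)/26145 = 3332*(11191/92926) - 26*1/26145 = 18644206/46463 - 26/26145 = 487451557832/1214775135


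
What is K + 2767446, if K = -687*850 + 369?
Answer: 2183865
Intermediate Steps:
K = -583581 (K = -583950 + 369 = -583581)
K + 2767446 = -583581 + 2767446 = 2183865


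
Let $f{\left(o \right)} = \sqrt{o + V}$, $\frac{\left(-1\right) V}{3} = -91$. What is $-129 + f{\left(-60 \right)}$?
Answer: $-129 + \sqrt{213} \approx -114.41$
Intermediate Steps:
$V = 273$ ($V = \left(-3\right) \left(-91\right) = 273$)
$f{\left(o \right)} = \sqrt{273 + o}$ ($f{\left(o \right)} = \sqrt{o + 273} = \sqrt{273 + o}$)
$-129 + f{\left(-60 \right)} = -129 + \sqrt{273 - 60} = -129 + \sqrt{213}$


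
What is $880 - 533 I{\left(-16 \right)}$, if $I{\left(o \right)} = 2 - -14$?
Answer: $-7648$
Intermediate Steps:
$I{\left(o \right)} = 16$ ($I{\left(o \right)} = 2 + 14 = 16$)
$880 - 533 I{\left(-16 \right)} = 880 - 8528 = -7648$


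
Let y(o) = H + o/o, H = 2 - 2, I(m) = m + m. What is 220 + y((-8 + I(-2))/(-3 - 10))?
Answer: 221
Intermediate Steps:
I(m) = 2*m
H = 0
y(o) = 1 (y(o) = 0 + o/o = 0 + 1 = 1)
220 + y((-8 + I(-2))/(-3 - 10)) = 220 + 1 = 221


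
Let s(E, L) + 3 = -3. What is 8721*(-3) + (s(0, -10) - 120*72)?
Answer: -34809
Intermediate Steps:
s(E, L) = -6 (s(E, L) = -3 - 3 = -6)
8721*(-3) + (s(0, -10) - 120*72) = 8721*(-3) + (-6 - 120*72) = -26163 + (-6 - 8640) = -26163 - 8646 = -34809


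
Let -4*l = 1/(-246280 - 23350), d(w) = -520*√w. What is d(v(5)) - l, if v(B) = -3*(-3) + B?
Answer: -1/1078520 - 520*√14 ≈ -1945.7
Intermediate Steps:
v(B) = 9 + B
l = 1/1078520 (l = -1/(4*(-246280 - 23350)) = -¼/(-269630) = -¼*(-1/269630) = 1/1078520 ≈ 9.2720e-7)
d(v(5)) - l = -520*√(9 + 5) - 1*1/1078520 = -520*√14 - 1/1078520 = -1/1078520 - 520*√14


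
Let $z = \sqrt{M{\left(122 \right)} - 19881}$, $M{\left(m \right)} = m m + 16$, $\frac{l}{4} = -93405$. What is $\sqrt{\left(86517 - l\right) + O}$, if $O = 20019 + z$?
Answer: $\sqrt{480156 + i \sqrt{4981}} \approx 692.93 + 0.051 i$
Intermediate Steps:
$l = -373620$ ($l = 4 \left(-93405\right) = -373620$)
$M{\left(m \right)} = 16 + m^{2}$ ($M{\left(m \right)} = m^{2} + 16 = 16 + m^{2}$)
$z = i \sqrt{4981}$ ($z = \sqrt{\left(16 + 122^{2}\right) - 19881} = \sqrt{\left(16 + 14884\right) - 19881} = \sqrt{14900 - 19881} = \sqrt{-4981} = i \sqrt{4981} \approx 70.576 i$)
$O = 20019 + i \sqrt{4981} \approx 20019.0 + 70.576 i$
$\sqrt{\left(86517 - l\right) + O} = \sqrt{\left(86517 - -373620\right) + \left(20019 + i \sqrt{4981}\right)} = \sqrt{\left(86517 + 373620\right) + \left(20019 + i \sqrt{4981}\right)} = \sqrt{460137 + \left(20019 + i \sqrt{4981}\right)} = \sqrt{480156 + i \sqrt{4981}}$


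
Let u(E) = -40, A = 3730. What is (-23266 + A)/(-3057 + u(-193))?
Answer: 19536/3097 ≈ 6.3080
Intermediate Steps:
(-23266 + A)/(-3057 + u(-193)) = (-23266 + 3730)/(-3057 - 40) = -19536/(-3097) = -19536*(-1/3097) = 19536/3097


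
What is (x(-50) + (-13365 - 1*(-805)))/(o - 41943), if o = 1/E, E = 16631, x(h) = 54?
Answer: 103993643/348777016 ≈ 0.29817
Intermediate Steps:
o = 1/16631 ≈ 6.0129e-5
(x(-50) + (-13365 - 1*(-805)))/(o - 41943) = (54 + (-13365 - 1*(-805)))/(1/16631 - 41943) = (54 + (-13365 + 805))/(-697554032/16631) = (54 - 12560)*(-16631/697554032) = -12506*(-16631/697554032) = 103993643/348777016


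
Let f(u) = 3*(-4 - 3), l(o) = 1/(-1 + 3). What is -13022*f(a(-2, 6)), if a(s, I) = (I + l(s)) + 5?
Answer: 273462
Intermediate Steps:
l(o) = 1/2
a(s, I) = 11/2 + I (a(s, I) = (I + 1/2) + 5 = (1/2 + I) + 5 = 11/2 + I)
f(u) = -21 (f(u) = 3*(-7) = -21)
-13022*f(a(-2, 6)) = -13022*(-21) = 273462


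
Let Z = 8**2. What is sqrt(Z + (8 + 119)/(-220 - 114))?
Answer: 3*sqrt(788574)/334 ≈ 7.9762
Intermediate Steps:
Z = 64
sqrt(Z + (8 + 119)/(-220 - 114)) = sqrt(64 + (8 + 119)/(-220 - 114)) = sqrt(64 + 127/(-334)) = sqrt(64 + 127*(-1/334)) = sqrt(64 - 127/334) = sqrt(21249/334) = 3*sqrt(788574)/334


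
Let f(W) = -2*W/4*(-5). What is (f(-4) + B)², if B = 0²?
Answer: 100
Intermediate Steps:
f(W) = 5*W/2 (f(W) = -2*W/4*(-5) = -W/2*(-5) = 5*W/2)
B = 0
(f(-4) + B)² = ((5/2)*(-4) + 0)² = (-10 + 0)² = (-10)² = 100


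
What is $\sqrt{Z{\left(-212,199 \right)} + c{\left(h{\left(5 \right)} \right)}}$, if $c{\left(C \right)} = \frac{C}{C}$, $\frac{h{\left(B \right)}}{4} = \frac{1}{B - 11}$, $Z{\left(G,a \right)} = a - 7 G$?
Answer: $2 \sqrt{421} \approx 41.037$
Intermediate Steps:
$h{\left(B \right)} = \frac{4}{-11 + B}$ ($h{\left(B \right)} = \frac{4}{B - 11} = \frac{4}{-11 + B}$)
$c{\left(C \right)} = 1$
$\sqrt{Z{\left(-212,199 \right)} + c{\left(h{\left(5 \right)} \right)}} = \sqrt{\left(199 - -1484\right) + 1} = \sqrt{\left(199 + 1484\right) + 1} = \sqrt{1683 + 1} = \sqrt{1684} = 2 \sqrt{421}$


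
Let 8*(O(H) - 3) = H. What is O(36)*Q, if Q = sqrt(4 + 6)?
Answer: 15*sqrt(10)/2 ≈ 23.717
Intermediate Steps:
Q = sqrt(10) ≈ 3.1623
O(H) = 3 + H/8
O(36)*Q = (3 + (1/8)*36)*sqrt(10) = (3 + 9/2)*sqrt(10) = 15*sqrt(10)/2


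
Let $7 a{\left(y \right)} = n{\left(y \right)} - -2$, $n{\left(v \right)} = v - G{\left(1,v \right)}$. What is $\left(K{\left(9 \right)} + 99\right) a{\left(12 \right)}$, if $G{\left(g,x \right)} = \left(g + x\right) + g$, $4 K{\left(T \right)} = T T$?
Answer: $0$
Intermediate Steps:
$K{\left(T \right)} = \frac{T^{2}}{4}$ ($K{\left(T \right)} = \frac{T T}{4} = \frac{T^{2}}{4}$)
$G{\left(g,x \right)} = x + 2 g$
$n{\left(v \right)} = -2$ ($n{\left(v \right)} = v - \left(v + 2 \cdot 1\right) = v - \left(v + 2\right) = v - \left(2 + v\right) = -2$)
$a{\left(y \right)} = 0$ ($a{\left(y \right)} = \frac{-2 - -2}{7} = \frac{-2 + 2}{7} = \frac{1}{7} \cdot 0 = 0$)
$\left(K{\left(9 \right)} + 99\right) a{\left(12 \right)} = \left(\frac{9^{2}}{4} + 99\right) 0 = \left(\frac{1}{4} \cdot 81 + 99\right) 0 = \left(\frac{81}{4} + 99\right) 0 = \frac{477}{4} \cdot 0 = 0$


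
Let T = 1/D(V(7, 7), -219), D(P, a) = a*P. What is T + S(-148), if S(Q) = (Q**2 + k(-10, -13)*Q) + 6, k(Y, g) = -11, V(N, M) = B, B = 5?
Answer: 25774109/1095 ≈ 23538.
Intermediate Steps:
V(N, M) = 5
D(P, a) = P*a
S(Q) = 6 + Q**2 - 11*Q (S(Q) = (Q**2 - 11*Q) + 6 = 6 + Q**2 - 11*Q)
T = -1/1095 (T = 1/(5*(-219)) = 1/(-1095) = -1/1095 ≈ -0.00091324)
T + S(-148) = -1/1095 + (6 + (-148)**2 - 11*(-148)) = -1/1095 + (6 + 21904 + 1628) = -1/1095 + 23538 = 25774109/1095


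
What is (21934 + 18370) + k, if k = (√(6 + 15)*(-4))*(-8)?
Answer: 40304 + 32*√21 ≈ 40451.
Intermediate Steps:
k = 32*√21 (k = (√21*(-4))*(-8) = -4*√21*(-8) = 32*√21 ≈ 146.64)
(21934 + 18370) + k = (21934 + 18370) + 32*√21 = 40304 + 32*√21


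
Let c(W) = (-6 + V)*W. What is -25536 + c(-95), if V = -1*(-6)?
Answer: -25536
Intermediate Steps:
V = 6
c(W) = 0 (c(W) = (-6 + 6)*W = 0*W = 0)
-25536 + c(-95) = -25536 + 0 = -25536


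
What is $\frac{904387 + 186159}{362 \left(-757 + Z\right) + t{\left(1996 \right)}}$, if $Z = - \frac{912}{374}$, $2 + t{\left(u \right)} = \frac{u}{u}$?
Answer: $- \frac{203932102}{51409617} \approx -3.9668$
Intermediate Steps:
$t{\left(u \right)} = -1$ ($t{\left(u \right)} = -2 + \frac{u}{u} = -2 + 1 = -1$)
$Z = - \frac{456}{187}$ ($Z = \left(-912\right) \frac{1}{374} = - \frac{456}{187} \approx -2.4385$)
$\frac{904387 + 186159}{362 \left(-757 + Z\right) + t{\left(1996 \right)}} = \frac{904387 + 186159}{362 \left(-757 - \frac{456}{187}\right) - 1} = \frac{1090546}{362 \left(- \frac{142015}{187}\right) - 1} = \frac{1090546}{- \frac{51409430}{187} - 1} = \frac{1090546}{- \frac{51409617}{187}} = 1090546 \left(- \frac{187}{51409617}\right) = - \frac{203932102}{51409617}$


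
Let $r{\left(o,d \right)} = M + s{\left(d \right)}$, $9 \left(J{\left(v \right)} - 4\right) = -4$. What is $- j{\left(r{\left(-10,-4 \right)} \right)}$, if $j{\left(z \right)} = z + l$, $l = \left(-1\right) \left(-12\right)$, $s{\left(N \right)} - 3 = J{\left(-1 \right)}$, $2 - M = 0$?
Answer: $- \frac{185}{9} \approx -20.556$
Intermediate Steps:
$M = 2$ ($M = 2 - 0 = 2 + 0 = 2$)
$J{\left(v \right)} = \frac{32}{9}$ ($J{\left(v \right)} = 4 + \frac{1}{9} \left(-4\right) = 4 - \frac{4}{9} = \frac{32}{9}$)
$s{\left(N \right)} = \frac{59}{9}$ ($s{\left(N \right)} = 3 + \frac{32}{9} = \frac{59}{9}$)
$r{\left(o,d \right)} = \frac{77}{9}$ ($r{\left(o,d \right)} = 2 + \frac{59}{9} = \frac{77}{9}$)
$l = 12$
$j{\left(z \right)} = 12 + z$ ($j{\left(z \right)} = z + 12 = 12 + z$)
$- j{\left(r{\left(-10,-4 \right)} \right)} = - (12 + \frac{77}{9}) = \left(-1\right) \frac{185}{9} = - \frac{185}{9}$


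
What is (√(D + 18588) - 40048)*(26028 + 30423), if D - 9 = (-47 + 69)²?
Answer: -2260749648 + 56451*√19081 ≈ -2.2530e+9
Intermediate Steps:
D = 493 (D = 9 + (-47 + 69)² = 9 + 22² = 9 + 484 = 493)
(√(D + 18588) - 40048)*(26028 + 30423) = (√(493 + 18588) - 40048)*(26028 + 30423) = (√19081 - 40048)*56451 = (-40048 + √19081)*56451 = -2260749648 + 56451*√19081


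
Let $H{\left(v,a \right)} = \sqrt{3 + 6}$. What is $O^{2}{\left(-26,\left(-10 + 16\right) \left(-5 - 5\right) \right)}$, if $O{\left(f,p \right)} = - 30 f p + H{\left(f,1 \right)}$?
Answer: $2189959209$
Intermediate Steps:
$H{\left(v,a \right)} = 3$ ($H{\left(v,a \right)} = \sqrt{9} = 3$)
$O{\left(f,p \right)} = 3 - 30 f p$ ($O{\left(f,p \right)} = - 30 f p + 3 = 3 - 30 f p$)
$O^{2}{\left(-26,\left(-10 + 16\right) \left(-5 - 5\right) \right)} = \left(3 - - 780 \left(-10 + 16\right) \left(-5 - 5\right)\right)^{2} = \left(3 - - 780 \cdot 6 \left(-10\right)\right)^{2} = \left(3 - \left(-780\right) \left(-60\right)\right)^{2} = \left(3 - 46800\right)^{2} = \left(-46797\right)^{2} = 2189959209$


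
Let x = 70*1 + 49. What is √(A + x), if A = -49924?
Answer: I*√49805 ≈ 223.17*I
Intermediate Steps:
x = 119 (x = 70 + 49 = 119)
√(A + x) = √(-49924 + 119) = √(-49805) = I*√49805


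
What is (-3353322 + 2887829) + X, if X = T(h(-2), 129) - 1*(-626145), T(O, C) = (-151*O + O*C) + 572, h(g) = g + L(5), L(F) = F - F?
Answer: 161268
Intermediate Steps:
L(F) = 0
h(g) = g (h(g) = g + 0 = g)
T(O, C) = 572 - 151*O + C*O (T(O, C) = (-151*O + C*O) + 572 = 572 - 151*O + C*O)
X = 626761 (X = (572 - 151*(-2) + 129*(-2)) - 1*(-626145) = (572 + 302 - 258) + 626145 = 616 + 626145 = 626761)
(-3353322 + 2887829) + X = (-3353322 + 2887829) + 626761 = -465493 + 626761 = 161268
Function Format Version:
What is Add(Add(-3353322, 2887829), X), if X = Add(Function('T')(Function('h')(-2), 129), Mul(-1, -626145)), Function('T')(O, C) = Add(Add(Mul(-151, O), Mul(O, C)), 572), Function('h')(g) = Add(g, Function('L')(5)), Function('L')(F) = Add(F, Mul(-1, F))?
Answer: 161268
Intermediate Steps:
Function('L')(F) = 0
Function('h')(g) = g (Function('h')(g) = Add(g, 0) = g)
Function('T')(O, C) = Add(572, Mul(-151, O), Mul(C, O)) (Function('T')(O, C) = Add(Add(Mul(-151, O), Mul(C, O)), 572) = Add(572, Mul(-151, O), Mul(C, O)))
X = 626761 (X = Add(Add(572, Mul(-151, -2), Mul(129, -2)), Mul(-1, -626145)) = Add(Add(572, 302, -258), 626145) = Add(616, 626145) = 626761)
Add(Add(-3353322, 2887829), X) = Add(Add(-3353322, 2887829), 626761) = Add(-465493, 626761) = 161268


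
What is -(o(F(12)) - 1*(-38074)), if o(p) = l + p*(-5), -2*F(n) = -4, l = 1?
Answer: -38065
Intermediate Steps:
F(n) = 2 (F(n) = -1/2*(-4) = 2)
o(p) = 1 - 5*p (o(p) = 1 + p*(-5) = 1 - 5*p)
-(o(F(12)) - 1*(-38074)) = -((1 - 5*2) - 1*(-38074)) = -((1 - 10) + 38074) = -(-9 + 38074) = -1*38065 = -38065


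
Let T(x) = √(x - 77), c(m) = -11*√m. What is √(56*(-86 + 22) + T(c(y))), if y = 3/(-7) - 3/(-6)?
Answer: √(-702464 + 14*I*√154*√(98 + √14))/14 ≈ 0.074674 + 59.867*I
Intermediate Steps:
y = 1/14 (y = 3*(-⅐) - 3*(-⅙) = -3/7 + ½ = 1/14 ≈ 0.071429)
T(x) = √(-77 + x)
√(56*(-86 + 22) + T(c(y))) = √(56*(-86 + 22) + √(-77 - 11*√14/14)) = √(56*(-64) + √(-77 - 11*√14/14)) = √(-3584 + √(-77 - 11*√14/14))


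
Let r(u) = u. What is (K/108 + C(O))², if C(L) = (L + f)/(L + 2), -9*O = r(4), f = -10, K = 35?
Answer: 23338561/571536 ≈ 40.835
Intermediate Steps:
O = -4/9 (O = -⅑*4 = -4/9 ≈ -0.44444)
C(L) = (-10 + L)/(2 + L) (C(L) = (L - 10)/(L + 2) = (-10 + L)/(2 + L))
(K/108 + C(O))² = (35/108 + (-10 - 4/9)/(2 - 4/9))² = (35*(1/108) - 94/9/(14/9))² = (35/108 + (9/14)*(-94/9))² = (35/108 - 47/7)² = (-4831/756)² = 23338561/571536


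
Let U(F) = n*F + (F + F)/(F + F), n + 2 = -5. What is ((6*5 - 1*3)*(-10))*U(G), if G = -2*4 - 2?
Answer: -19170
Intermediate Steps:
n = -7 (n = -2 - 5 = -7)
G = -10 (G = -8 - 2 = -10)
U(F) = 1 - 7*F (U(F) = -7*F + (F + F)/(F + F) = -7*F + (2*F)/((2*F)) = -7*F + (2*F)*(1/(2*F)) = -7*F + 1 = 1 - 7*F)
((6*5 - 1*3)*(-10))*U(G) = ((6*5 - 1*3)*(-10))*(1 - 7*(-10)) = ((30 - 3)*(-10))*(1 + 70) = (27*(-10))*71 = -270*71 = -19170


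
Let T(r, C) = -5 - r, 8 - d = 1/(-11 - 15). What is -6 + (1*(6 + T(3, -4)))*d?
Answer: -287/13 ≈ -22.077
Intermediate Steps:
d = 209/26 (d = 8 - 1/(-11 - 15) = 8 - 1/(-26) = 8 - 1*(-1/26) = 8 + 1/26 = 209/26 ≈ 8.0385)
-6 + (1*(6 + T(3, -4)))*d = -6 + (1*(6 + (-5 - 1*3)))*(209/26) = -6 + (1*(6 + (-5 - 3)))*(209/26) = -6 + (1*(6 - 8))*(209/26) = -6 + (1*(-2))*(209/26) = -6 - 2*209/26 = -6 - 209/13 = -287/13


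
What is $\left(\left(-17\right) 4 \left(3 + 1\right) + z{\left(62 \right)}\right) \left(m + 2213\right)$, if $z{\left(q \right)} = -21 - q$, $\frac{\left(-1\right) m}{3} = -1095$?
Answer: $-1951790$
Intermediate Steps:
$m = 3285$ ($m = \left(-3\right) \left(-1095\right) = 3285$)
$\left(\left(-17\right) 4 \left(3 + 1\right) + z{\left(62 \right)}\right) \left(m + 2213\right) = \left(\left(-17\right) 4 \left(3 + 1\right) - 83\right) \left(3285 + 2213\right) = \left(\left(-68\right) 4 - 83\right) 5498 = \left(-272 - 83\right) 5498 = \left(-355\right) 5498 = -1951790$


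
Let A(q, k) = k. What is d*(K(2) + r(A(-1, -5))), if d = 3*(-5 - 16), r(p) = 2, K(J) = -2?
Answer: 0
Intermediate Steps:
d = -63 (d = 3*(-21) = -63)
d*(K(2) + r(A(-1, -5))) = -63*(-2 + 2) = -63*0 = 0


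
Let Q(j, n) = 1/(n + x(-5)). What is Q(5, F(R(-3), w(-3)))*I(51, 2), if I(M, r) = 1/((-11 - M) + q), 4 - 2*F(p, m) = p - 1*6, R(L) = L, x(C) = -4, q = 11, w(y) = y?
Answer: -2/255 ≈ -0.0078431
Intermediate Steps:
F(p, m) = 5 - p/2 (F(p, m) = 2 - (p - 1*6)/2 = 2 - (p - 6)/2 = 2 - (-6 + p)/2 = 2 + (3 - p/2) = 5 - p/2)
I(M, r) = -1/M (I(M, r) = 1/((-11 - M) + 11) = 1/(-M) = -1/M)
Q(j, n) = 1/(-4 + n) (Q(j, n) = 1/(n - 4) = 1/(-4 + n))
Q(5, F(R(-3), w(-3)))*I(51, 2) = (-1/51)/(-4 + (5 - 1/2*(-3))) = (-1*1/51)/(-4 + (5 + 3/2)) = -1/51/(-4 + 13/2) = -1/51/(5/2) = (2/5)*(-1/51) = -2/255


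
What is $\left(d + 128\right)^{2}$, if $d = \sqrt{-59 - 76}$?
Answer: $16249 + 768 i \sqrt{15} \approx 16249.0 + 2974.5 i$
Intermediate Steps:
$d = 3 i \sqrt{15}$ ($d = \sqrt{-135} = 3 i \sqrt{15} \approx 11.619 i$)
$\left(d + 128\right)^{2} = \left(3 i \sqrt{15} + 128\right)^{2} = \left(128 + 3 i \sqrt{15}\right)^{2}$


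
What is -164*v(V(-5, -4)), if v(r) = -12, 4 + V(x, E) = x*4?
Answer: 1968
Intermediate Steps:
V(x, E) = -4 + 4*x (V(x, E) = -4 + x*4 = -4 + 4*x)
-164*v(V(-5, -4)) = -164*(-12) = 1968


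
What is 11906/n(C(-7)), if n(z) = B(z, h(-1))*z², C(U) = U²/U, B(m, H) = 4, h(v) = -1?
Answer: 5953/98 ≈ 60.745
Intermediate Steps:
C(U) = U
n(z) = 4*z²
11906/n(C(-7)) = 11906/((4*(-7)²)) = 11906/((4*49)) = 11906/196 = 11906*(1/196) = 5953/98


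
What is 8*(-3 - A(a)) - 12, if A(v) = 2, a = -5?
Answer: -52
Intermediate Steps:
8*(-3 - A(a)) - 12 = 8*(-3 - 1*2) - 12 = 8*(-3 - 2) - 12 = 8*(-5) - 12 = -40 - 12 = -52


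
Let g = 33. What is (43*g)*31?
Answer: 43989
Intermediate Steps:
(43*g)*31 = (43*33)*31 = 1419*31 = 43989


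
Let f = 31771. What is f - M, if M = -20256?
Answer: 52027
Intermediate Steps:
f - M = 31771 - 1*(-20256) = 31771 + 20256 = 52027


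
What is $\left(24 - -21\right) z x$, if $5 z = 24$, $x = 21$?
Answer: $4536$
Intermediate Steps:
$z = \frac{24}{5}$ ($z = \frac{1}{5} \cdot 24 = \frac{24}{5} \approx 4.8$)
$\left(24 - -21\right) z x = \left(24 - -21\right) \frac{24}{5} \cdot 21 = \left(24 + 21\right) \frac{24}{5} \cdot 21 = 45 \cdot \frac{24}{5} \cdot 21 = 216 \cdot 21 = 4536$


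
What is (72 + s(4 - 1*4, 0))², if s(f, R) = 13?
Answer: 7225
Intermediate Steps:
(72 + s(4 - 1*4, 0))² = (72 + 13)² = 85² = 7225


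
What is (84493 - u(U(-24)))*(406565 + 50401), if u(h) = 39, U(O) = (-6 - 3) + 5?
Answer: 38592606564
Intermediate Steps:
U(O) = -4 (U(O) = -9 + 5 = -4)
(84493 - u(U(-24)))*(406565 + 50401) = (84493 - 1*39)*(406565 + 50401) = (84493 - 39)*456966 = 84454*456966 = 38592606564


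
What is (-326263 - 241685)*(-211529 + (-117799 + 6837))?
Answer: 183158118468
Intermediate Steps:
(-326263 - 241685)*(-211529 + (-117799 + 6837)) = -567948*(-211529 - 110962) = -567948*(-322491) = 183158118468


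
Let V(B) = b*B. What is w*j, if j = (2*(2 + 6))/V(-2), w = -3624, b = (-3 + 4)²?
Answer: 28992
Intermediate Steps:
b = 1 (b = 1² = 1)
V(B) = B (V(B) = 1*B = B)
j = -8 (j = (2*(2 + 6))/(-2) = (2*8)*(-½) = 16*(-½) = -8)
w*j = -3624*(-8) = 28992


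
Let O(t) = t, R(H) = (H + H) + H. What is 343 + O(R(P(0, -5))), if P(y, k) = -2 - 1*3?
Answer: 328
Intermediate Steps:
P(y, k) = -5 (P(y, k) = -2 - 3 = -5)
R(H) = 3*H (R(H) = 2*H + H = 3*H)
343 + O(R(P(0, -5))) = 343 + 3*(-5) = 343 - 15 = 328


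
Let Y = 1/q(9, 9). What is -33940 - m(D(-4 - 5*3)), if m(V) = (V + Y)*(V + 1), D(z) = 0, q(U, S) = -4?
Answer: -135759/4 ≈ -33940.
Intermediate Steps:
Y = -¼ (Y = 1/(-4) = -¼ ≈ -0.25000)
m(V) = (1 + V)*(-¼ + V) (m(V) = (V - ¼)*(V + 1) = (-¼ + V)*(1 + V) = (1 + V)*(-¼ + V))
-33940 - m(D(-4 - 5*3)) = -33940 - (-¼ + 0² + (¾)*0) = -33940 - (-¼ + 0 + 0) = -33940 - 1*(-¼) = -33940 + ¼ = -135759/4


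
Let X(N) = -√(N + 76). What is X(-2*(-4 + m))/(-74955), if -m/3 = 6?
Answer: 2*√30/74955 ≈ 0.00014615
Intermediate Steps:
m = -18 (m = -3*6 = -18)
X(N) = -√(76 + N)
X(-2*(-4 + m))/(-74955) = -√(76 - 2*(-4 - 18))/(-74955) = -√(76 - 2*(-22))*(-1/74955) = -√(76 + 44)*(-1/74955) = -√120*(-1/74955) = -2*√30*(-1/74955) = 2*√30/74955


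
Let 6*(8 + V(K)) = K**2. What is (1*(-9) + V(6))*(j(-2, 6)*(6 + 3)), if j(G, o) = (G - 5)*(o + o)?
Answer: 8316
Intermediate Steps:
j(G, o) = 2*o*(-5 + G) (j(G, o) = (-5 + G)*(2*o) = 2*o*(-5 + G))
V(K) = -8 + K**2/6
(1*(-9) + V(6))*(j(-2, 6)*(6 + 3)) = (1*(-9) + (-8 + (1/6)*6**2))*((2*6*(-5 - 2))*(6 + 3)) = (-9 + (-8 + (1/6)*36))*((2*6*(-7))*9) = (-9 + (-8 + 6))*(-84*9) = (-9 - 2)*(-756) = -11*(-756) = 8316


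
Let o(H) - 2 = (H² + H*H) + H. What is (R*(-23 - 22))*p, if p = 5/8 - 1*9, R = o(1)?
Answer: 15075/8 ≈ 1884.4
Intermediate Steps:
o(H) = 2 + H + 2*H² (o(H) = 2 + ((H² + H*H) + H) = 2 + ((H² + H²) + H) = 2 + (2*H² + H) = 2 + (H + 2*H²) = 2 + H + 2*H²)
R = 5 (R = 2 + 1 + 2*1² = 2 + 1 + 2*1 = 2 + 1 + 2 = 5)
p = -67/8 (p = 5*(⅛) - 9 = 5/8 - 9 = -67/8 ≈ -8.3750)
(R*(-23 - 22))*p = (5*(-23 - 22))*(-67/8) = (5*(-45))*(-67/8) = -225*(-67/8) = 15075/8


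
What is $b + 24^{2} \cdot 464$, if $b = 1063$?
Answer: $268327$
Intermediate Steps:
$b + 24^{2} \cdot 464 = 1063 + 24^{2} \cdot 464 = 1063 + 576 \cdot 464 = 1063 + 267264 = 268327$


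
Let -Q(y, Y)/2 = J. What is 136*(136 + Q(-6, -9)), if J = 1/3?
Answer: 55216/3 ≈ 18405.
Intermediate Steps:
J = 1/3 ≈ 0.33333
Q(y, Y) = -2/3 (Q(y, Y) = -2*1/3 = -2/3)
136*(136 + Q(-6, -9)) = 136*(136 - 2/3) = 136*(406/3) = 55216/3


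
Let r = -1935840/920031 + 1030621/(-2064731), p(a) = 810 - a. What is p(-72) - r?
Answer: 560135656214431/633205508887 ≈ 884.60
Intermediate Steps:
r = -1648397376097/633205508887 (r = -1935840*1/920031 + 1030621*(-1/2064731) = -645280/306677 - 1030621/2064731 = -1648397376097/633205508887 ≈ -2.6033)
p(-72) - r = (810 - 1*(-72)) - 1*(-1648397376097/633205508887) = (810 + 72) + 1648397376097/633205508887 = 882 + 1648397376097/633205508887 = 560135656214431/633205508887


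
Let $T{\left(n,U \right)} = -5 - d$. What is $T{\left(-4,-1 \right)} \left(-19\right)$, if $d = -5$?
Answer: $0$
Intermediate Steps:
$T{\left(n,U \right)} = 0$ ($T{\left(n,U \right)} = -5 - -5 = -5 + 5 = 0$)
$T{\left(-4,-1 \right)} \left(-19\right) = 0 \left(-19\right) = 0$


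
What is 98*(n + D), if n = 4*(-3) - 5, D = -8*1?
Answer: -2450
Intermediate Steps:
D = -8
n = -17 (n = -12 - 5 = -17)
98*(n + D) = 98*(-17 - 8) = 98*(-25) = -2450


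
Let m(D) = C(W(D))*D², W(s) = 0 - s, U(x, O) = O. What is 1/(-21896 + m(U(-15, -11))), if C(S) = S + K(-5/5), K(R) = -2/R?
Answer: -1/20323 ≈ -4.9205e-5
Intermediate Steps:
W(s) = -s
C(S) = 2 + S (C(S) = S - 2*(-1/1) = S - 2/((-5*⅕)) = S - 2/(-1) = S - 2*(-1) = S + 2 = 2 + S)
m(D) = D²*(2 - D) (m(D) = (2 - D)*D² = D²*(2 - D))
1/(-21896 + m(U(-15, -11))) = 1/(-21896 + (-11)²*(2 - 1*(-11))) = 1/(-21896 + 121*(2 + 11)) = 1/(-21896 + 121*13) = 1/(-21896 + 1573) = 1/(-20323) = -1/20323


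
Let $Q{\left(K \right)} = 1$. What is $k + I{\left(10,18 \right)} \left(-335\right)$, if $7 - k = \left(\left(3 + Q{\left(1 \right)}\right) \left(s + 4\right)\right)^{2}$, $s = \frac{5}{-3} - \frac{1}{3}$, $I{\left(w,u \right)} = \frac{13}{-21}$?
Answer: $\frac{3158}{21} \approx 150.38$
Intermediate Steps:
$I{\left(w,u \right)} = - \frac{13}{21}$ ($I{\left(w,u \right)} = 13 \left(- \frac{1}{21}\right) = - \frac{13}{21}$)
$s = -2$ ($s = 5 \left(- \frac{1}{3}\right) - \frac{1}{3} = - \frac{5}{3} - \frac{1}{3} = -2$)
$k = -57$ ($k = 7 - \left(\left(3 + 1\right) \left(-2 + 4\right)\right)^{2} = 7 - \left(4 \cdot 2\right)^{2} = 7 - 8^{2} = 7 - 64 = -57$)
$k + I{\left(10,18 \right)} \left(-335\right) = -57 - - \frac{4355}{21} = -57 + \frac{4355}{21} = \frac{3158}{21}$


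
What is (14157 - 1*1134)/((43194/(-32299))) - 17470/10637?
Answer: -1491664866943/153151526 ≈ -9739.8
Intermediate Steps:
(14157 - 1*1134)/((43194/(-32299))) - 17470/10637 = (14157 - 1134)/((43194*(-1/32299))) - 17470*1/10637 = 13023/(-43194/32299) - 17470/10637 = 13023*(-32299/43194) - 17470/10637 = -140209959/14398 - 17470/10637 = -1491664866943/153151526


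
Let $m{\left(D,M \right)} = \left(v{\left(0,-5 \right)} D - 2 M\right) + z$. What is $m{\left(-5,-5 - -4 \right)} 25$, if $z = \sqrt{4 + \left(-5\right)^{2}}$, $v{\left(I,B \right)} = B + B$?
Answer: $1300 + 25 \sqrt{29} \approx 1434.6$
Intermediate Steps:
$v{\left(I,B \right)} = 2 B$
$z = \sqrt{29}$ ($z = \sqrt{4 + 25} = \sqrt{29} \approx 5.3852$)
$m{\left(D,M \right)} = \sqrt{29} - 10 D - 2 M$ ($m{\left(D,M \right)} = \left(2 \left(-5\right) D - 2 M\right) + \sqrt{29} = \left(- 10 D - 2 M\right) + \sqrt{29} = \sqrt{29} - 10 D - 2 M$)
$m{\left(-5,-5 - -4 \right)} 25 = \left(\sqrt{29} - -50 - 2 \left(-5 - -4\right)\right) 25 = \left(\sqrt{29} + 50 - 2 \left(-5 + 4\right)\right) 25 = \left(\sqrt{29} + 50 - -2\right) 25 = \left(\sqrt{29} + 50 + 2\right) 25 = \left(52 + \sqrt{29}\right) 25 = 1300 + 25 \sqrt{29}$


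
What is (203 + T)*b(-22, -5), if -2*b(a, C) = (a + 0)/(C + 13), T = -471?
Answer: -737/2 ≈ -368.50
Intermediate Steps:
b(a, C) = -a/(2*(13 + C)) (b(a, C) = -(a + 0)/(2*(C + 13)) = -a/(2*(13 + C)))
(203 + T)*b(-22, -5) = (203 - 471)*(-1*(-22)/(26 + 2*(-5))) = -(-268)*(-22)/(26 - 10) = -(-268)*(-22)/16 = -268*11/8 = -737/2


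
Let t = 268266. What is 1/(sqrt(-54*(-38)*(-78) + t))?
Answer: sqrt(108210)/108210 ≈ 0.0030399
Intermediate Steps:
1/(sqrt(-54*(-38)*(-78) + t)) = 1/(sqrt(-54*(-38)*(-78) + 268266)) = 1/(sqrt(2052*(-78) + 268266)) = 1/(sqrt(-160056 + 268266)) = 1/(sqrt(108210)) = sqrt(108210)/108210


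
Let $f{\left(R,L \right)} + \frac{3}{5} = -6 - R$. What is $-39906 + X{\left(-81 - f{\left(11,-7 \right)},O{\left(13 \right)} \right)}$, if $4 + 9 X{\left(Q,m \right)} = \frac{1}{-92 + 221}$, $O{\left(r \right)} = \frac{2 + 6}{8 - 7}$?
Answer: $- \frac{46331381}{1161} \approx -39906.0$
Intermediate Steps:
$f{\left(R,L \right)} = - \frac{33}{5} - R$ ($f{\left(R,L \right)} = - \frac{3}{5} - \left(6 + R\right) = - \frac{33}{5} - R$)
$O{\left(r \right)} = 8$ ($O{\left(r \right)} = \frac{8}{1} = 8 \cdot 1 = 8$)
$X{\left(Q,m \right)} = - \frac{515}{1161}$ ($X{\left(Q,m \right)} = - \frac{4}{9} + \frac{1}{9 \left(-92 + 221\right)} = - \frac{4}{9} + \frac{1}{9 \cdot 129} = - \frac{4}{9} + \frac{1}{9} \cdot \frac{1}{129} = - \frac{4}{9} + \frac{1}{1161} = - \frac{515}{1161}$)
$-39906 + X{\left(-81 - f{\left(11,-7 \right)},O{\left(13 \right)} \right)} = -39906 - \frac{515}{1161} = - \frac{46331381}{1161}$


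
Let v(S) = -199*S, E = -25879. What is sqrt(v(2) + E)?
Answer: I*sqrt(26277) ≈ 162.1*I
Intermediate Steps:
sqrt(v(2) + E) = sqrt(-199*2 - 25879) = sqrt(-398 - 25879) = sqrt(-26277) = I*sqrt(26277)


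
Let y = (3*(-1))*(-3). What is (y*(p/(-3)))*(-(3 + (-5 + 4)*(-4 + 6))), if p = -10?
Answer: -30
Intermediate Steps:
y = 9 (y = -3*(-3) = 9)
(y*(p/(-3)))*(-(3 + (-5 + 4)*(-4 + 6))) = (9*(-10/(-3)))*(-(3 + (-5 + 4)*(-4 + 6))) = (9*(-10*(-⅓)))*(-(3 - 1*2)) = (9*(10/3))*(-(3 - 2)) = 30*(-1*1) = 30*(-1) = -30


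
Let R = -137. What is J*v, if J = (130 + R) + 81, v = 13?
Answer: 962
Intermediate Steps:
J = 74 (J = (130 - 137) + 81 = -7 + 81 = 74)
J*v = 74*13 = 962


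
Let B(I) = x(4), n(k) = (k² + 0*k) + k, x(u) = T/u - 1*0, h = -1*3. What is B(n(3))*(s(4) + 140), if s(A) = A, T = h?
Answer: -108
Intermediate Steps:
h = -3
T = -3
x(u) = -3/u (x(u) = -3/u - 1*0 = -3/u + 0 = -3/u)
n(k) = k + k² (n(k) = (k² + 0) + k = k² + k = k + k²)
B(I) = -¾ (B(I) = -3/4 = -3*¼ = -¾)
B(n(3))*(s(4) + 140) = -3*(4 + 140)/4 = -¾*144 = -108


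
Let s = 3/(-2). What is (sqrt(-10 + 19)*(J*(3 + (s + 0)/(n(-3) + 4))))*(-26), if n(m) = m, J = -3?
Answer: 351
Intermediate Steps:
s = -3/2 (s = 3*(-1/2) = -3/2 ≈ -1.5000)
(sqrt(-10 + 19)*(J*(3 + (s + 0)/(n(-3) + 4))))*(-26) = (sqrt(-10 + 19)*(-3*(3 + (-3/2 + 0)/(-3 + 4))))*(-26) = (sqrt(9)*(-3*(3 - 3/2/1)))*(-26) = (3*(-3*(3 - 3/2*1)))*(-26) = (3*(-3*(3 - 3/2)))*(-26) = (3*(-3*3/2))*(-26) = (3*(-9/2))*(-26) = -27/2*(-26) = 351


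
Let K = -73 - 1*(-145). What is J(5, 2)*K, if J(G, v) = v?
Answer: 144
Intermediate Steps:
K = 72 (K = -73 + 145 = 72)
J(5, 2)*K = 2*72 = 144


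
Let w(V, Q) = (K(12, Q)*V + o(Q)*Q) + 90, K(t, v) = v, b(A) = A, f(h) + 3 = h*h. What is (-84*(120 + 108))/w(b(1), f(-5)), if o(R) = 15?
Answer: -9576/221 ≈ -43.330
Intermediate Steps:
f(h) = -3 + h² (f(h) = -3 + h*h = -3 + h²)
w(V, Q) = 90 + 15*Q + Q*V (w(V, Q) = (Q*V + 15*Q) + 90 = (15*Q + Q*V) + 90 = 90 + 15*Q + Q*V)
(-84*(120 + 108))/w(b(1), f(-5)) = (-84*(120 + 108))/(90 + 15*(-3 + (-5)²) + (-3 + (-5)²)*1) = (-84*228)/(90 + 15*(-3 + 25) + (-3 + 25)*1) = -19152/(90 + 15*22 + 22*1) = -19152/(90 + 330 + 22) = -19152/442 = -19152*1/442 = -9576/221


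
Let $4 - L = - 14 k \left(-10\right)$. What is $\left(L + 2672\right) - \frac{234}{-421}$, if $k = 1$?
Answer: $\frac{1067890}{421} \approx 2536.6$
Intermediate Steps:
$L = -136$ ($L = 4 - \left(-14\right) 1 \left(-10\right) = 4 - \left(-14\right) \left(-10\right) = 4 - 140 = -136$)
$\left(L + 2672\right) - \frac{234}{-421} = \left(-136 + 2672\right) - \frac{234}{-421} = 2536 - - \frac{234}{421} = 2536 + \frac{234}{421} = \frac{1067890}{421}$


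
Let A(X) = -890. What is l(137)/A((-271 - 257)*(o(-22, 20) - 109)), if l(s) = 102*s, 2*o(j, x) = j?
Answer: -6987/445 ≈ -15.701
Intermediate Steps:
o(j, x) = j/2
l(137)/A((-271 - 257)*(o(-22, 20) - 109)) = (102*137)/(-890) = 13974*(-1/890) = -6987/445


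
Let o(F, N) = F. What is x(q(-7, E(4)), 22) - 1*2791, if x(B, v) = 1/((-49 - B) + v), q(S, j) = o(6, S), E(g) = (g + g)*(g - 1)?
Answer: -92104/33 ≈ -2791.0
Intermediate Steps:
E(g) = 2*g*(-1 + g) (E(g) = (2*g)*(-1 + g) = 2*g*(-1 + g))
q(S, j) = 6
x(B, v) = 1/(-49 + v - B)
x(q(-7, E(4)), 22) - 1*2791 = 1/(-49 + 22 - 1*6) - 1*2791 = 1/(-49 + 22 - 6) - 2791 = 1/(-33) - 2791 = -1/33 - 2791 = -92104/33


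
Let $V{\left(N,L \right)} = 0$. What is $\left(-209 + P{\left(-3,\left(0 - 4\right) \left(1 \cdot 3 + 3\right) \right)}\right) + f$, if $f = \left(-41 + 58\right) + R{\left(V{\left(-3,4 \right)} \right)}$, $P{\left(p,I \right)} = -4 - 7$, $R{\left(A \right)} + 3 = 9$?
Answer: $-197$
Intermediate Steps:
$R{\left(A \right)} = 6$ ($R{\left(A \right)} = -3 + 9 = 6$)
$P{\left(p,I \right)} = -11$
$f = 23$ ($f = \left(-41 + 58\right) + 6 = 17 + 6 = 23$)
$\left(-209 + P{\left(-3,\left(0 - 4\right) \left(1 \cdot 3 + 3\right) \right)}\right) + f = \left(-209 - 11\right) + 23 = -220 + 23 = -197$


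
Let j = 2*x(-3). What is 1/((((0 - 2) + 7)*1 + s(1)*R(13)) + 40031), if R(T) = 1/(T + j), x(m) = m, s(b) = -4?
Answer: 7/280248 ≈ 2.4978e-5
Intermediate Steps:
j = -6 (j = 2*(-3) = -6)
R(T) = 1/(-6 + T) (R(T) = 1/(T - 6) = 1/(-6 + T))
1/((((0 - 2) + 7)*1 + s(1)*R(13)) + 40031) = 1/((((0 - 2) + 7)*1 - 4/(-6 + 13)) + 40031) = 1/(((-2 + 7)*1 - 4/7) + 40031) = 1/((5*1 - 4*1/7) + 40031) = 1/((5 - 4/7) + 40031) = 1/(31/7 + 40031) = 1/(280248/7) = 7/280248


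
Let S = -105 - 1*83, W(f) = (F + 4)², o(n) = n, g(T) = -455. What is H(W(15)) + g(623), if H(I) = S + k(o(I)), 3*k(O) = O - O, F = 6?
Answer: -643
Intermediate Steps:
k(O) = 0 (k(O) = (O - O)/3 = (⅓)*0 = 0)
W(f) = 100 (W(f) = (6 + 4)² = 10² = 100)
S = -188 (S = -105 - 83 = -188)
H(I) = -188 (H(I) = -188 + 0 = -188)
H(W(15)) + g(623) = -188 - 455 = -643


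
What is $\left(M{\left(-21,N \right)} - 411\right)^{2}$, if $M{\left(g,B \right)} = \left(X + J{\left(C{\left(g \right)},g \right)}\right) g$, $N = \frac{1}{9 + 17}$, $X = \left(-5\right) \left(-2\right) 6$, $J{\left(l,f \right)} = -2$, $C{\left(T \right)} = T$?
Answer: $2653641$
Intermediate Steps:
$X = 60$ ($X = 10 \cdot 6 = 60$)
$N = \frac{1}{26} \approx 0.038462$
$M{\left(g,B \right)} = 58 g$ ($M{\left(g,B \right)} = \left(60 - 2\right) g = 58 g$)
$\left(M{\left(-21,N \right)} - 411\right)^{2} = \left(58 \left(-21\right) - 411\right)^{2} = \left(-1218 - 411\right)^{2} = \left(-1629\right)^{2} = 2653641$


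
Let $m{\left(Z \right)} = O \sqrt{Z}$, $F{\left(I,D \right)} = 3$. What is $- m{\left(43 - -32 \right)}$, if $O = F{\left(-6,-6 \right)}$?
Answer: $- 15 \sqrt{3} \approx -25.981$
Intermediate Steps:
$O = 3$
$m{\left(Z \right)} = 3 \sqrt{Z}$
$- m{\left(43 - -32 \right)} = - 3 \sqrt{43 - -32} = - 3 \sqrt{43 + 32} = - 3 \sqrt{75} = - 3 \cdot 5 \sqrt{3} = - 15 \sqrt{3}$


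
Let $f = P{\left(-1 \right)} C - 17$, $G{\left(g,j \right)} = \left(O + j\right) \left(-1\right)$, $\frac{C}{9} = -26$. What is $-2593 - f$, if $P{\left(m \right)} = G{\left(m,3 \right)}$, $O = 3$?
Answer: $-3980$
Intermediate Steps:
$C = -234$ ($C = 9 \left(-26\right) = -234$)
$G{\left(g,j \right)} = -3 - j$ ($G{\left(g,j \right)} = \left(3 + j\right) \left(-1\right) = -3 - j$)
$P{\left(m \right)} = -6$ ($P{\left(m \right)} = -3 - 3 = -6$)
$f = 1387$ ($f = \left(-6\right) \left(-234\right) - 17 = 1404 - 17 = 1387$)
$-2593 - f = -2593 - 1387 = -3980$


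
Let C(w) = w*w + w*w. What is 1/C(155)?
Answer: 1/48050 ≈ 2.0812e-5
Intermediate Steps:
C(w) = 2*w² (C(w) = w² + w² = 2*w²)
1/C(155) = 1/(2*155²) = 1/(2*24025) = 1/48050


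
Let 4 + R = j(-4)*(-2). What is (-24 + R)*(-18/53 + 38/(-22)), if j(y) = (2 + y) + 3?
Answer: 36150/583 ≈ 62.007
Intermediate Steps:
j(y) = 5 + y
R = -6 (R = -4 + (5 - 4)*(-2) = -4 + 1*(-2) = -4 - 2 = -6)
(-24 + R)*(-18/53 + 38/(-22)) = (-24 - 6)*(-18/53 + 38/(-22)) = -30*(-18*1/53 + 38*(-1/22)) = -30*(-18/53 - 19/11) = -30*(-1205/583) = 36150/583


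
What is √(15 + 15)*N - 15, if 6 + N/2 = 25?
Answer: -15 + 38*√30 ≈ 193.13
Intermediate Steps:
N = 38 (N = -12 + 2*25 = -12 + 50 = 38)
√(15 + 15)*N - 15 = √(15 + 15)*38 - 15 = √30*38 - 15 = 38*√30 - 15 = -15 + 38*√30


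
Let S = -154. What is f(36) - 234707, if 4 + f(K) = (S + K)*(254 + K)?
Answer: -268931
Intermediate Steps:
f(K) = -4 + (-154 + K)*(254 + K)
f(36) - 234707 = (-39120 + 36² + 100*36) - 234707 = (-39120 + 1296 + 3600) - 234707 = -34224 - 234707 = -268931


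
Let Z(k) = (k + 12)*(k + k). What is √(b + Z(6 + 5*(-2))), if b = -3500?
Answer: 18*I*√11 ≈ 59.699*I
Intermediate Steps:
Z(k) = 2*k*(12 + k) (Z(k) = (12 + k)*(2*k) = 2*k*(12 + k))
√(b + Z(6 + 5*(-2))) = √(-3500 + 2*(6 + 5*(-2))*(12 + (6 + 5*(-2)))) = √(-3500 + 2*(6 - 10)*(12 + (6 - 10))) = √(-3500 + 2*(-4)*(12 - 4)) = √(-3500 + 2*(-4)*8) = √(-3500 - 64) = √(-3564) = 18*I*√11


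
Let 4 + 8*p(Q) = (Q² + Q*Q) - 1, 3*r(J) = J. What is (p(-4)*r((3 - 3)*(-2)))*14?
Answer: 0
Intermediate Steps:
r(J) = J/3
p(Q) = -5/8 + Q²/4 (p(Q) = -½ + ((Q² + Q*Q) - 1)/8 = -½ + ((Q² + Q²) - 1)/8 = -½ + (2*Q² - 1)/8 = -½ + (-1 + 2*Q²)/8 = -½ + (-⅛ + Q²/4) = -5/8 + Q²/4)
(p(-4)*r((3 - 3)*(-2)))*14 = ((-5/8 + (¼)*(-4)²)*(((3 - 3)*(-2))/3))*14 = ((-5/8 + (¼)*16)*((0*(-2))/3))*14 = ((-5/8 + 4)*((⅓)*0))*14 = ((27/8)*0)*14 = 0*14 = 0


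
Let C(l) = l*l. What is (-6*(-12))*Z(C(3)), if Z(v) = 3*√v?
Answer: 648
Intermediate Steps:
C(l) = l²
(-6*(-12))*Z(C(3)) = (-6*(-12))*(3*√(3²)) = 72*(3*√9) = 72*(3*3) = 72*9 = 648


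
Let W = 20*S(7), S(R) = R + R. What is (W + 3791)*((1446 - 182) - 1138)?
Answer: 512946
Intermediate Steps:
S(R) = 2*R
W = 280 (W = 20*(2*7) = 20*14 = 280)
(W + 3791)*((1446 - 182) - 1138) = (280 + 3791)*((1446 - 182) - 1138) = 4071*(1264 - 1138) = 4071*126 = 512946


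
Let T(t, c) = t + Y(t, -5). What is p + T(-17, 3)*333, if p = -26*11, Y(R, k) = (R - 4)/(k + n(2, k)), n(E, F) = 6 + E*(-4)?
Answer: -4948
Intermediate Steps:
n(E, F) = 6 - 4*E
Y(R, k) = (-4 + R)/(-2 + k) (Y(R, k) = (R - 4)/(k + (6 - 4*2)) = (-4 + R)/(k + (6 - 8)) = (-4 + R)/(k - 2) = (-4 + R)/(-2 + k))
T(t, c) = 4/7 + 6*t/7 (T(t, c) = t + (-4 + t)/(-2 - 5) = t + (-4 + t)/(-7) = t - (-4 + t)/7 = t + (4/7 - t/7) = 4/7 + 6*t/7)
p = -286
p + T(-17, 3)*333 = -286 + (4/7 + (6/7)*(-17))*333 = -286 + (4/7 - 102/7)*333 = -286 - 14*333 = -286 - 4662 = -4948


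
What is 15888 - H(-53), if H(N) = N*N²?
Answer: 164765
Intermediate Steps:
H(N) = N³
15888 - H(-53) = 15888 - 1*(-53)³ = 15888 - 1*(-148877) = 15888 + 148877 = 164765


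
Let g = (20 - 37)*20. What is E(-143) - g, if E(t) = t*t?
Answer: 20789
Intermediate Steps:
E(t) = t**2
g = -340 (g = -17*20 = -340)
E(-143) - g = (-143)**2 - 1*(-340) = 20449 + 340 = 20789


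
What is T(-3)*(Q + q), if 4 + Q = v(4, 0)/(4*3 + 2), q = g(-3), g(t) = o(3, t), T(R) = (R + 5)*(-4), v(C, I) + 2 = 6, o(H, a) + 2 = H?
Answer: 152/7 ≈ 21.714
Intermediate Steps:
o(H, a) = -2 + H
v(C, I) = 4 (v(C, I) = -2 + 6 = 4)
T(R) = -20 - 4*R (T(R) = (5 + R)*(-4) = -20 - 4*R)
g(t) = 1 (g(t) = -2 + 3 = 1)
q = 1
Q = -26/7 (Q = -4 + 4/(4*3 + 2) = -4 + 4/(12 + 2) = -4 + 4/14 = -4 + 4*(1/14) = -4 + 2/7 = -26/7 ≈ -3.7143)
T(-3)*(Q + q) = (-20 - 4*(-3))*(-26/7 + 1) = (-20 + 12)*(-19/7) = -8*(-19/7) = 152/7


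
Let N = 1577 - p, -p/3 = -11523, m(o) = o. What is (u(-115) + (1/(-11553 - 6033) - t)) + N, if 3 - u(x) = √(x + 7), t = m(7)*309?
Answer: -618183073/17586 - 6*I*√3 ≈ -35152.0 - 10.392*I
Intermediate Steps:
t = 2163 (t = 7*309 = 2163)
p = 34569 (p = -3*(-11523) = 34569)
N = -32992 (N = 1577 - 1*34569 = 1577 - 34569 = -32992)
u(x) = 3 - √(7 + x) (u(x) = 3 - √(x + 7) = 3 - √(7 + x))
(u(-115) + (1/(-11553 - 6033) - t)) + N = ((3 - √(7 - 115)) + (1/(-11553 - 6033) - 1*2163)) - 32992 = ((3 - √(-108)) + (1/(-17586) - 2163)) - 32992 = ((3 - 6*I*√3) + (-1/17586 - 2163)) - 32992 = ((3 - 6*I*√3) - 38038519/17586) - 32992 = (-37985761/17586 - 6*I*√3) - 32992 = -618183073/17586 - 6*I*√3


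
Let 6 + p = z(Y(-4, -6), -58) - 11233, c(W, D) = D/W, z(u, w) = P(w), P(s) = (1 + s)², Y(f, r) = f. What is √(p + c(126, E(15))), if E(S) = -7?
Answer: I*√287642/6 ≈ 89.387*I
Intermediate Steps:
z(u, w) = (1 + w)²
p = -7990 (p = -6 + ((1 - 58)² - 11233) = -6 + ((-57)² - 11233) = -6 + (3249 - 11233) = -6 - 7984 = -7990)
√(p + c(126, E(15))) = √(-7990 - 7/126) = √(-7990 - 7*1/126) = √(-7990 - 1/18) = √(-143821/18) = I*√287642/6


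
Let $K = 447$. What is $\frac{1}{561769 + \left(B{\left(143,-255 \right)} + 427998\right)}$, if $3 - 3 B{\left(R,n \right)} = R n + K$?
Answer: $\frac{1}{1001774} \approx 9.9823 \cdot 10^{-7}$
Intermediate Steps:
$B{\left(R,n \right)} = -148 - \frac{R n}{3}$ ($B{\left(R,n \right)} = 1 - \frac{R n + 447}{3} = 1 - \frac{447 + R n}{3} = 1 - \left(149 + \frac{R n}{3}\right) = -148 - \frac{R n}{3}$)
$\frac{1}{561769 + \left(B{\left(143,-255 \right)} + 427998\right)} = \frac{1}{561769 + \left(\left(-148 - \frac{143}{3} \left(-255\right)\right) + 427998\right)} = \frac{1}{561769 + \left(\left(-148 + 12155\right) + 427998\right)} = \frac{1}{561769 + \left(12007 + 427998\right)} = \frac{1}{561769 + 440005} = \frac{1}{1001774}$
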